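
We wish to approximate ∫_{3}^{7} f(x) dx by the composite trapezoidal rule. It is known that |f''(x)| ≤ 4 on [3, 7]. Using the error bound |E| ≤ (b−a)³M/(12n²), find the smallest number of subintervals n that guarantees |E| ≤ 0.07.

18

Need 256/(12n²) ≤ 0.07.
n² ≥ 256/(12·0.07) = 304.762 ⇒ n ≥ 17.4574, so the smallest n is 18.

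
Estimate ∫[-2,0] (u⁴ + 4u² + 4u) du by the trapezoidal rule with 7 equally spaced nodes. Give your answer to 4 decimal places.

h = (0 − (-2))/6 = 0.333333.
Nodes u₀,…,u₆ = -2, -1.666667, -1.333333, -1, -0.666667, -0.333333, 0.
f(u) = u⁴ + 4u² + 4u: f₀=24, f₁=12.160494, f₂=4.938272, f₃=1, f₄=-0.691358, f₅=-0.876543, f₆=0.
(h/2)·[f₀ + 2f₁ + 2f₂ + 2f₃ + 2f₄ + 2f₅ + f₆] = 0.166667·(57.061728) = 9.5103.

9.5103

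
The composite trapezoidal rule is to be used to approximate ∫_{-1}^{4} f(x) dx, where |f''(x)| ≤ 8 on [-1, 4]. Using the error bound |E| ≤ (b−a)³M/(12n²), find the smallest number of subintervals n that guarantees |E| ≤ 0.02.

Need 1000/(12n²) ≤ 0.02.
n² ≥ 1000/(12·0.02) = 4166.67 ⇒ n ≥ 64.5497, so the smallest n is 65.

65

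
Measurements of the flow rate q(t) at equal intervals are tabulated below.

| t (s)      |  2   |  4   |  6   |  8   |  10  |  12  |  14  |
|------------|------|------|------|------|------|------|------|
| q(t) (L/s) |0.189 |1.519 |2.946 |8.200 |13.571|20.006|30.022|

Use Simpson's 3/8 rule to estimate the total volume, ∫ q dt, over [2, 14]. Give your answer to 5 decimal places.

h = 2, n = 6.
(3h/8)·[y₀ + 3y₁ + 3y₂ + 2y₃ + 3y₄ + 3y₅ + y₆] = 0.75·(160.737) = 120.55275.

120.55275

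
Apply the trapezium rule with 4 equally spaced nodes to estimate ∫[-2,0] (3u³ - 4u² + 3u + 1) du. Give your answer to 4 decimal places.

h = (0 − (-2))/3 = 0.666667.
Nodes u₀,…,u₃ = -2, -1.333333, -0.666667, 0.
f(u) = 3u³ - 4u² + 3u + 1: f₀=-45, f₁=-17.222222, f₂=-3.666667, f₃=1.
(h/2)·[f₀ + 2f₁ + 2f₂ + f₃] = 0.333333·(-85.777778) = -28.5926.

-28.5926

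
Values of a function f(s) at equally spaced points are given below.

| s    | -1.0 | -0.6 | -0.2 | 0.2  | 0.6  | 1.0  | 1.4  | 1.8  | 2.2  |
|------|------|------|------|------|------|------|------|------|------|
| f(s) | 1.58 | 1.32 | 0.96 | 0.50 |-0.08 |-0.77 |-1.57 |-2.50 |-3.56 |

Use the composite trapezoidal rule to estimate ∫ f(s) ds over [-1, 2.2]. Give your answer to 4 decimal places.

-1.2520

h = 0.4, n = 8.
(h/2)·[y₀ + 2y₁ + 2y₂ + 2y₃ + 2y₄ + 2y₅ + 2y₆ + 2y₇ + y₈] = 0.2·(-6.26) = -1.2520.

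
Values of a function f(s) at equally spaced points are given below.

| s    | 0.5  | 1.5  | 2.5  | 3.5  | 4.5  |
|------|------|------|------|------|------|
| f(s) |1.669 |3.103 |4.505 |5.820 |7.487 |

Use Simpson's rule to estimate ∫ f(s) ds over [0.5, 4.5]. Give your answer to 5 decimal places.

17.95267

h = 1, n = 4.
(h/3)·[y₀ + 4y₁ + 2y₂ + 4y₃ + y₄] = 0.333333·(53.858) = 17.95267.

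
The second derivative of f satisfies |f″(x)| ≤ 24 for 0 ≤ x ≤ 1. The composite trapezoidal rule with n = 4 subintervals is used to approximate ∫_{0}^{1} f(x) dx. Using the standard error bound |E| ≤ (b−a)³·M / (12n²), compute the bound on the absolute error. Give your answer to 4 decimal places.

|E| ≤ (1)³·24 / (12·4²) = 24/192 = 0.1250.

0.1250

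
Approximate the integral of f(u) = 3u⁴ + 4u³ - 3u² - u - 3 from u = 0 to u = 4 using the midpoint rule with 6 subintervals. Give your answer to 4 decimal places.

h = (4 − 0)/6 = 0.666667.
Midpoints m₁,…,m₆ = 0.333333, 1, 1.666667, 2.333333, 3, 3.666667.
f(m₁)=-3.481481, f(m₂)=0, f(m₃)=28.666667, f(m₄)=118.074074, f(m₅)=318, f(m₆)=692.444444.
h·[f(m₁) + f(m₂) + f(m₃) + f(m₄) + f(m₅) + f(m₆)] = 0.666667·(1153.703704) = 769.1358.

769.1358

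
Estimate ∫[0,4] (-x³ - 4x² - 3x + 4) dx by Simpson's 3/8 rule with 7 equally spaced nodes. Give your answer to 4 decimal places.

-157.3333

h = (4 − 0)/6 = 0.666667.
Nodes x₀,…,x₆ = 0, 0.666667, 1.333333, 2, 2.666667, 3.333333, 4.
f(x) = -x³ - 4x² - 3x + 4: f₀=4, f₁=-0.074074, f₂=-9.481481, f₃=-26, f₄=-51.407407, f₅=-87.481481, f₆=-136.
(3h/8)·[f₀ + 3f₁ + 3f₂ + 2f₃ + 3f₄ + 3f₅ + f₆] = 0.25·(-629.333333) = -157.3333.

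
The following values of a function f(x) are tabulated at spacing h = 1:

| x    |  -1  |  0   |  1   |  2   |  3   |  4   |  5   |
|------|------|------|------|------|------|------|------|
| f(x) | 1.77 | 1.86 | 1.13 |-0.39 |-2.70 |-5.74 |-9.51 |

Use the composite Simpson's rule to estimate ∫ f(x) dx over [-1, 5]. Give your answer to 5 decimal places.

h = 1, n = 6.
(h/3)·[y₀ + 4y₁ + 2y₂ + 4y₃ + 2y₄ + 4y₅ + y₆] = 0.333333·(-27.96) = -9.32000.

-9.32000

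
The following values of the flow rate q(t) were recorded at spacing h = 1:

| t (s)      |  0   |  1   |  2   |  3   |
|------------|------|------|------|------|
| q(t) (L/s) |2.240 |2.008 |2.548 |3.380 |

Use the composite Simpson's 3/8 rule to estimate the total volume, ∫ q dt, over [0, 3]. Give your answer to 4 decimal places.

h = 1, n = 3.
(3h/8)·[y₀ + 3y₁ + 3y₂ + y₃] = 0.375·(19.288) = 7.2330.

7.2330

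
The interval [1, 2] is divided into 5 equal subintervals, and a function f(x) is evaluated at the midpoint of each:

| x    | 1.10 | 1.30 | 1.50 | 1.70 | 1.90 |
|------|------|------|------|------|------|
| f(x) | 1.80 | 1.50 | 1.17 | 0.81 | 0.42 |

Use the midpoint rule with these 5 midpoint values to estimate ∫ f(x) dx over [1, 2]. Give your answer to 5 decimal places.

h = 0.2, n = 5.
h·[y(m₁) + y(m₂) + y(m₃) + y(m₄) + y(m₅)] = 0.2·(5.70) = 1.14000.

1.14000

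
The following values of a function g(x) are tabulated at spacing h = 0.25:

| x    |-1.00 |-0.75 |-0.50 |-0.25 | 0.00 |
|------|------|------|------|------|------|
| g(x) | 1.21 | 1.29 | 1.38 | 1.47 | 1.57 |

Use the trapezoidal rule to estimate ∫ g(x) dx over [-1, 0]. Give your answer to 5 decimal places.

h = 0.25, n = 4.
(h/2)·[y₀ + 2y₁ + 2y₂ + 2y₃ + y₄] = 0.125·(11.06) = 1.38250.

1.38250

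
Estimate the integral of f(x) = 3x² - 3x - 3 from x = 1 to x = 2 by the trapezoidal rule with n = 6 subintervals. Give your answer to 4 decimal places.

h = (2 − 1)/6 = 0.166667.
Nodes x₀,…,x₆ = 1, 1.166667, 1.333333, 1.5, 1.666667, 1.833333, 2.
f(x) = 3x² - 3x - 3: f₀=-3, f₁=-2.416667, f₂=-1.666667, f₃=-0.75, f₄=0.333333, f₅=1.583333, f₆=3.
(h/2)·[f₀ + 2f₁ + 2f₂ + 2f₃ + 2f₄ + 2f₅ + f₆] = 0.083333·(-5.833333) = -0.4861.

-0.4861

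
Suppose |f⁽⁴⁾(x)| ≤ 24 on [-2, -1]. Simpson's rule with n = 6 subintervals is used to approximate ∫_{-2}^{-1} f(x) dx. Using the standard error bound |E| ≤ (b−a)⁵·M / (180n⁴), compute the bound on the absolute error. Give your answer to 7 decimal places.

|E| ≤ (1)⁵·24 / (180·6⁴) = 24/233280 = 0.0001029.

0.0001029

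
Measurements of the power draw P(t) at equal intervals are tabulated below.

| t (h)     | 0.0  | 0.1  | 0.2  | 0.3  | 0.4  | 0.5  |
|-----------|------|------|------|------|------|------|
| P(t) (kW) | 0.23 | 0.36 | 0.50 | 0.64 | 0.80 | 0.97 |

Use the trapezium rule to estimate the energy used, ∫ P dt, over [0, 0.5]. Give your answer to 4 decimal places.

0.2900

h = 0.1, n = 5.
(h/2)·[y₀ + 2y₁ + 2y₂ + 2y₃ + 2y₄ + y₅] = 0.05·(5.80) = 0.2900.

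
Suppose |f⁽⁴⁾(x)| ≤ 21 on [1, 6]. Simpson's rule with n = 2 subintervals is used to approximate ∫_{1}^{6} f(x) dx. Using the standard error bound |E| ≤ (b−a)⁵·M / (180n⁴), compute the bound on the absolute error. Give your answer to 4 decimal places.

|E| ≤ (5)⁵·21 / (180·2⁴) = 65625/2880 = 22.7865.

22.7865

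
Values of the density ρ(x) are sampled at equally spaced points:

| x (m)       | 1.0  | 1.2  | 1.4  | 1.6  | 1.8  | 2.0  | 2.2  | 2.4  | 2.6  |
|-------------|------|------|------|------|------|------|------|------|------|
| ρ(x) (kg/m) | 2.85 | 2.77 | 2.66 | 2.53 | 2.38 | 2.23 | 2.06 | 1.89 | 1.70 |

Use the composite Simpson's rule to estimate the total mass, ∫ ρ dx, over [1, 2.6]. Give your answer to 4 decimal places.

h = 0.2, n = 8.
(h/3)·[y₀ + 4y₁ + 2y₂ + 4y₃ + 2y₄ + 4y₅ + 2y₆ + 4y₇ + y₈] = 0.066667·(56.43) = 3.7620.

3.7620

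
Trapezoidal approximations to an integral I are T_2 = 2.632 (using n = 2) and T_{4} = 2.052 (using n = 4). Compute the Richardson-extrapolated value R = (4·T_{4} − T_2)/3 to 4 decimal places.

R = (4·T_{4} − T_2) / 3 = (4·2.052 − 2.632)/3 = (5.576)/3 = 1.8587.

1.8587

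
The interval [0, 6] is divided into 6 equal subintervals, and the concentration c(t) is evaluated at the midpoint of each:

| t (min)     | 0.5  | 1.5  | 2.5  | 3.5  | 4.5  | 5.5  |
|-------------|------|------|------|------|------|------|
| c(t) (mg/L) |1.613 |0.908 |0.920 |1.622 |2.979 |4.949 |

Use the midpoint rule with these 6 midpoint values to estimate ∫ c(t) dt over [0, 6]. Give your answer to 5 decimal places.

12.99100

h = 1, n = 6.
h·[y(m₁) + y(m₂) + y(m₃) + y(m₄) + y(m₅) + y(m₆)] = 1·(12.991) = 12.99100.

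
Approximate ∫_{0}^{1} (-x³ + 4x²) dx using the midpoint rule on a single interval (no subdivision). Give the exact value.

0.875

M = (b−a)·f(0.5) = 1·(0.875) = 0.875.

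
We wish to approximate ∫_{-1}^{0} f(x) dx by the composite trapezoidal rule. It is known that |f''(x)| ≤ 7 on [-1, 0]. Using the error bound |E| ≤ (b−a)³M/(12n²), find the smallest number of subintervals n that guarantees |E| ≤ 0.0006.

Need 7/(12n²) ≤ 0.0006.
n² ≥ 7/(12·0.0006) = 972.222 ⇒ n ≥ 31.1805, so the smallest n is 32.

32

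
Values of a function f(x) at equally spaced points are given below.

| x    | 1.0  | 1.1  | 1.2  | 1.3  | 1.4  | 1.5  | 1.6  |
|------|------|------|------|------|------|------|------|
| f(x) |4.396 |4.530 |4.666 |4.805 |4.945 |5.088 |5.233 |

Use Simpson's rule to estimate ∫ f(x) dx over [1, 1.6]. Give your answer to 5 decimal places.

2.88477

h = 0.1, n = 6.
(h/3)·[y₀ + 4y₁ + 2y₂ + 4y₃ + 2y₄ + 4y₅ + y₆] = 0.033333·(86.543) = 2.88477.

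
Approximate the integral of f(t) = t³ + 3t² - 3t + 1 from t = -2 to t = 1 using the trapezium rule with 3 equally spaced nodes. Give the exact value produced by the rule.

h = (1 − (-2))/2 = 1.5.
Nodes t₀,…,t₂ = -2, -0.5, 1.
f(t) = t³ + 3t² - 3t + 1: f₀=11, f₁=3.125, f₂=2.
(h/2)·[f₀ + 2f₁ + f₂] = 0.75·(19.25) = 14.4375.

14.4375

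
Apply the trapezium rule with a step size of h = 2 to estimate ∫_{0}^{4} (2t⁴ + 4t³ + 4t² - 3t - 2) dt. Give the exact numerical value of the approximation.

960

h = (4 − 0)/2 = 2.
Nodes t₀,…,t₂ = 0, 2, 4.
f(t) = 2t⁴ + 4t³ + 4t² - 3t - 2: f₀=-2, f₁=72, f₂=818.
(h/2)·[f₀ + 2f₁ + f₂] = 1·(960) = 960.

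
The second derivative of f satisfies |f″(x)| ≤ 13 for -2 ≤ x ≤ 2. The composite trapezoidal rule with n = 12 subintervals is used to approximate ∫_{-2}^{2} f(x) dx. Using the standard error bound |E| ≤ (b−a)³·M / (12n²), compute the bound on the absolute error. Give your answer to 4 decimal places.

|E| ≤ (4)³·13 / (12·12²) = 832/1728 = 0.4815.

0.4815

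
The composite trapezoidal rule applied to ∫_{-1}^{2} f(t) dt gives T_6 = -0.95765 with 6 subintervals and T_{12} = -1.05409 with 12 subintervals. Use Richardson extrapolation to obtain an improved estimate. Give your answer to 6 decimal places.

-1.086237

R = (4·T_{12} − T_6) / 3 = (4·(-1.05409) − (-0.95765))/3 = (-3.25871)/3 = -1.086237.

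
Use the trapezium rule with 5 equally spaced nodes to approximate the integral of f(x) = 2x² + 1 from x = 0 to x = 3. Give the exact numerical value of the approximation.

h = (3 − 0)/4 = 0.75.
Nodes x₀,…,x₄ = 0, 0.75, 1.5, 2.25, 3.
f(x) = 2x² + 1: f₀=1, f₁=2.125, f₂=5.5, f₃=11.125, f₄=19.
(h/2)·[f₀ + 2f₁ + 2f₂ + 2f₃ + f₄] = 0.375·(57.5) = 21.5625.

21.5625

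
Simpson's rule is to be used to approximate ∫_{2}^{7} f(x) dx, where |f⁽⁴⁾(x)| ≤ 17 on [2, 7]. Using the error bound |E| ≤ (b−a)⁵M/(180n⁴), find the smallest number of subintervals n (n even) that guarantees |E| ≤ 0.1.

Need 53125/(180n⁴) ≤ 0.1.
n⁴ ≥ 53125/(180·0.1) = 2951.39 ⇒ n ≥ 7.3707, so the smallest even n is 8. (n must be even for Simpson's rule.)

8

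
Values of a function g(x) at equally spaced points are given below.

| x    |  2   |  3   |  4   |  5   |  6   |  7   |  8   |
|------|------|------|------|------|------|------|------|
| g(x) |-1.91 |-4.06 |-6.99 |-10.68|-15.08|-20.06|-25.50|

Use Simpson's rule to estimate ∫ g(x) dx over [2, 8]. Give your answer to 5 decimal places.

h = 1, n = 6.
(h/3)·[y₀ + 4y₁ + 2y₂ + 4y₃ + 2y₄ + 4y₅ + y₆] = 0.333333·(-210.75) = -70.25000.

-70.25000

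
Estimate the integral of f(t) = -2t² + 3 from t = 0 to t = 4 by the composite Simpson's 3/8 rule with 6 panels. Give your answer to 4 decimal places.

h = (4 − 0)/6 = 0.666667.
Nodes t₀,…,t₆ = 0, 0.666667, 1.333333, 2, 2.666667, 3.333333, 4.
f(t) = -2t² + 3: f₀=3, f₁=2.111111, f₂=-0.555556, f₃=-5, f₄=-11.222222, f₅=-19.222222, f₆=-29.
(3h/8)·[f₀ + 3f₁ + 3f₂ + 2f₃ + 3f₄ + 3f₅ + f₆] = 0.25·(-122.666667) = -30.6667.

-30.6667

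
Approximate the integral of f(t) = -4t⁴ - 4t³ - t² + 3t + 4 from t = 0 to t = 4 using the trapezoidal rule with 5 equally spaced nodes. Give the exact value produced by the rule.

-1158

h = (4 − 0)/4 = 1.
Nodes t₀,…,t₄ = 0, 1, 2, 3, 4.
f(t) = -4t⁴ - 4t³ - t² + 3t + 4: f₀=4, f₁=-2, f₂=-90, f₃=-428, f₄=-1280.
(h/2)·[f₀ + 2f₁ + 2f₂ + 2f₃ + f₄] = 0.5·(-2316) = -1158.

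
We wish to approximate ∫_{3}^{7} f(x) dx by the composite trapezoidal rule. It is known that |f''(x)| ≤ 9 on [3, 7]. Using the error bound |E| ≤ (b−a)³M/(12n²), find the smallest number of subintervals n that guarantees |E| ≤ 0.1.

22

Need 576/(12n²) ≤ 0.1.
n² ≥ 576/(12·0.1) = 480 ⇒ n ≥ 21.9089, so the smallest n is 22.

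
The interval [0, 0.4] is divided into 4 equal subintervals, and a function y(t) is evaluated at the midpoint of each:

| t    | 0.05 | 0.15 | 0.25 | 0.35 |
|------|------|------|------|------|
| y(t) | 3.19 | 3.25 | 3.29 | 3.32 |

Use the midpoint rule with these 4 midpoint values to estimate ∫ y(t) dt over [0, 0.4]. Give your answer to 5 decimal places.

1.30500

h = 0.1, n = 4.
h·[y(m₁) + y(m₂) + y(m₃) + y(m₄)] = 0.1·(13.05) = 1.30500.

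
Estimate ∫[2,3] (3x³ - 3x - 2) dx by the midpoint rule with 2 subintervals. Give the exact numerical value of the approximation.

h = (3 − 2)/2 = 0.5.
Midpoints m₁,…,m₂ = 2.25, 2.75.
f(m₁)=25.421875, f(m₂)=52.140625.
h·[f(m₁) + f(m₂)] = 0.5·(77.5625) = 38.78125.

38.78125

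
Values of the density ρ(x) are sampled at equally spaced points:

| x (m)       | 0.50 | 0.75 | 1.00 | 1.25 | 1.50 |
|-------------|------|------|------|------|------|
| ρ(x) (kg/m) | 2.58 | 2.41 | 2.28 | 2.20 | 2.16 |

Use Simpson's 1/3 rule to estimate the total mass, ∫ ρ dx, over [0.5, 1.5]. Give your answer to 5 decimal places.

2.31167

h = 0.25, n = 4.
(h/3)·[y₀ + 4y₁ + 2y₂ + 4y₃ + y₄] = 0.083333·(27.74) = 2.31167.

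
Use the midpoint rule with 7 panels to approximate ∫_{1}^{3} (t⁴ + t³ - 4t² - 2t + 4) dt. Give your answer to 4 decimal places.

h = (3 − 1)/7 = 0.285714.
Midpoints m₁,…,m₇ = 1.142857, 1.428571, 1.714286, 2, 2.285714, 2.571429, 2.857143.
f(m₁)=-0.311537, f(m₂)=0.059975, f(m₃)=2.490629, f(m₄)=8, f(m₅)=17.767597, f(m₆)=33.132861, f(m₇)=55.595169.
h·[f(m₁) + f(m₂) + f(m₃) + f(m₄) + f(m₅) + f(m₆) + f(m₇)] = 0.285714·(116.734694) = 33.3528.

33.3528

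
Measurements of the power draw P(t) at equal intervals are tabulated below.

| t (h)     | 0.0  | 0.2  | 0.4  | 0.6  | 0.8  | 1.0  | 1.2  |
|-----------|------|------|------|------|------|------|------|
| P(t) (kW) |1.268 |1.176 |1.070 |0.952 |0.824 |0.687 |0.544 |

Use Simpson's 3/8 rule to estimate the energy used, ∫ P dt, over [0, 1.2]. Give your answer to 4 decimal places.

h = 0.2, n = 6.
(3h/8)·[y₀ + 3y₁ + 3y₂ + 2y₃ + 3y₄ + 3y₅ + y₆] = 0.075·(14.987) = 1.1240.

1.1240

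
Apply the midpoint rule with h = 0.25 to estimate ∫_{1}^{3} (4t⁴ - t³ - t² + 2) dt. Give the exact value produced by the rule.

h = (3 − 1)/8 = 0.25.
Midpoints m₁,…,m₈ = 1.125, 1.375, 1.625, 1.875, 2.125, 2.375, 2.625, 2.875.
f(m₁)=5.7177734375, f(m₂)=11.8076171875, f(m₃)=22.9599609375, f(m₄)=41.3310546875, f(m₅)=69.4521484375, f(m₆)=110.2294921875, f(m₇)=166.9443359375, f(m₈)=243.2529296875.
h·[f(m₁) + f(m₂) + f(m₃) + f(m₄) + f(m₅) + f(m₆) + f(m₇) + f(m₈)] = 0.25·(671.6953125) = 167.923828125.

167.923828125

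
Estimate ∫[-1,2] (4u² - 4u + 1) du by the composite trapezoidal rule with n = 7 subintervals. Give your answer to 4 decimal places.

h = (2 − (-1))/7 = 0.428571.
Nodes u₀,…,u₇ = -1, -0.571429, -0.142857, 0.285714, 0.714286, 1.142857, 1.571429, 2.
f(u) = 4u² - 4u + 1: f₀=9, f₁=4.591837, f₂=1.653061, f₃=0.183673, f₄=0.183673, f₅=1.653061, f₆=4.591837, f₇=9.
(h/2)·[f₀ + 2f₁ + 2f₂ + 2f₃ + 2f₄ + 2f₅ + 2f₆ + f₇] = 0.214286·(43.714286) = 9.3673.

9.3673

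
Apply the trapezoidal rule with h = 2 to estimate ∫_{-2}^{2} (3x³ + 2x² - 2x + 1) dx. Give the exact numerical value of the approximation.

h = (2 − (-2))/2 = 2.
Nodes x₀,…,x₂ = -2, 0, 2.
f(x) = 3x³ + 2x² - 2x + 1: f₀=-11, f₁=1, f₂=29.
(h/2)·[f₀ + 2f₁ + f₂] = 1·(20) = 20.

20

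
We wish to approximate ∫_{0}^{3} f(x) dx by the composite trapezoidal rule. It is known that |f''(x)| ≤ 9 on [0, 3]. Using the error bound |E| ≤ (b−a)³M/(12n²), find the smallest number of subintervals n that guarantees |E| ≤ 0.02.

Need 243/(12n²) ≤ 0.02.
n² ≥ 243/(12·0.02) = 1012.5 ⇒ n ≥ 31.8198, so the smallest n is 32.

32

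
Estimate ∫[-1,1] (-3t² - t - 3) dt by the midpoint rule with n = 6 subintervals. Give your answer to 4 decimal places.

-7.9444

h = (1 − (-1))/6 = 0.333333.
Midpoints m₁,…,m₆ = -0.833333, -0.5, -0.166667, 0.166667, 0.5, 0.833333.
f(m₁)=-4.25, f(m₂)=-3.25, f(m₃)=-2.916667, f(m₄)=-3.25, f(m₅)=-4.25, f(m₆)=-5.916667.
h·[f(m₁) + f(m₂) + f(m₃) + f(m₄) + f(m₅) + f(m₆)] = 0.333333·(-23.833333) = -7.9444.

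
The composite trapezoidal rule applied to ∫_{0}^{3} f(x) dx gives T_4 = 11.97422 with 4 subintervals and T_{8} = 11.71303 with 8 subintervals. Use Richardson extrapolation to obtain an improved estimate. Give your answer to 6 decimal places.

R = (4·T_{8} − T_4) / 3 = (4·11.71303 − 11.97422)/3 = (34.87790)/3 = 11.625967.

11.625967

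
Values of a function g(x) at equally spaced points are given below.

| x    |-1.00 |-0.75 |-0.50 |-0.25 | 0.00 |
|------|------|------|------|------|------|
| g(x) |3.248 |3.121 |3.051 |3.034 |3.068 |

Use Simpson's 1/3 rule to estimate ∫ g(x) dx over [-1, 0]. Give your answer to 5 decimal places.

3.08650

h = 0.25, n = 4.
(h/3)·[y₀ + 4y₁ + 2y₂ + 4y₃ + y₄] = 0.083333·(37.038) = 3.08650.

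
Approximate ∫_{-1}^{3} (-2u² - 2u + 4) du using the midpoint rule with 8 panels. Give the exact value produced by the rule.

h = (3 − (-1))/8 = 0.5.
Midpoints m₁,…,m₈ = -0.75, -0.25, 0.25, 0.75, 1.25, 1.75, 2.25, 2.75.
f(m₁)=4.375, f(m₂)=4.375, f(m₃)=3.375, f(m₄)=1.375, f(m₅)=-1.625, f(m₆)=-5.625, f(m₇)=-10.625, f(m₈)=-16.625.
h·[f(m₁) + f(m₂) + f(m₃) + f(m₄) + f(m₅) + f(m₆) + f(m₇) + f(m₈)] = 0.5·(-21) = -10.5.

-10.5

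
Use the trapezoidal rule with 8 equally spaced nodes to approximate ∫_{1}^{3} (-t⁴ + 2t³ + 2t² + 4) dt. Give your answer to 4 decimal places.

h = (3 − 1)/7 = 0.285714.
Nodes t₀,…,t₇ = 1, 1.285714, 1.571429, 1.857143, 2.142857, 2.428571, 2.714286, 3.
f(t) = -t⁴ + 2t³ + 2t² + 4: f₀=7, f₁=8.824240, f₂=10.601833, f₃=11.812995, f₄=11.778009, f₅=9.657226, f₆=4.451062, f₇=-5.
(h/2)·[f₀ + 2f₁ + 2f₂ + 2f₃ + 2f₄ + 2f₅ + 2f₆ + f₇] = 0.142857·(116.250729) = 16.6072.

16.6072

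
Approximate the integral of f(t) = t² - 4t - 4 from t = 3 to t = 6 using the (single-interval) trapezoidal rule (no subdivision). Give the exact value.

T = (b−a)/2 · [f(3) + f(6)] = 1.5·[(-7) + 8] = 1.5.

1.5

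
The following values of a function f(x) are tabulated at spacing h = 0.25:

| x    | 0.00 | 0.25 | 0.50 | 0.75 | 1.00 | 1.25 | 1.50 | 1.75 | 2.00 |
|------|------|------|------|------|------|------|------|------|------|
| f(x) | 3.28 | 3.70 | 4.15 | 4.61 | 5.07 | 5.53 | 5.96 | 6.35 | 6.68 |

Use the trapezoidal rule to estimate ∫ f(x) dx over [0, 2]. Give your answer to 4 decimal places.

h = 0.25, n = 8.
(h/2)·[y₀ + 2y₁ + 2y₂ + 2y₃ + 2y₄ + 2y₅ + 2y₆ + 2y₇ + y₈] = 0.125·(80.70) = 10.0875.

10.0875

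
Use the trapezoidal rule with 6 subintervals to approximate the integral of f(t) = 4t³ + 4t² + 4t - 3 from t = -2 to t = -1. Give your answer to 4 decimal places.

-14.7315

h = (-1 − (-2))/6 = 0.166667.
Nodes t₀,…,t₆ = -2, -1.833333, -1.666667, -1.5, -1.333333, -1.166667, -1.
f(t) = 4t³ + 4t² + 4t - 3: f₀=-27, f₁=-21.537037, f₂=-17.074074, f₃=-13.5, f₄=-10.703704, f₅=-8.574074, f₆=-7.
(h/2)·[f₀ + 2f₁ + 2f₂ + 2f₃ + 2f₄ + 2f₅ + f₆] = 0.083333·(-176.777778) = -14.7315.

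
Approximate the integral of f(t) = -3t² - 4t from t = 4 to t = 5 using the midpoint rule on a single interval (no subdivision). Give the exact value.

-78.75

M = (b−a)·f(4.5) = 1·(-78.75) = -78.75.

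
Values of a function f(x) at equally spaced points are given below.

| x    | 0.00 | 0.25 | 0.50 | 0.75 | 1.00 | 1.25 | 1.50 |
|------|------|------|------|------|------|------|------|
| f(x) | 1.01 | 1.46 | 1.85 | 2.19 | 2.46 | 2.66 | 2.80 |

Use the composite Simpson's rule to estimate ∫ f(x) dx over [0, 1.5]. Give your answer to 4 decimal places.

3.1392

h = 0.25, n = 6.
(h/3)·[y₀ + 4y₁ + 2y₂ + 4y₃ + 2y₄ + 4y₅ + y₆] = 0.083333·(37.67) = 3.1392.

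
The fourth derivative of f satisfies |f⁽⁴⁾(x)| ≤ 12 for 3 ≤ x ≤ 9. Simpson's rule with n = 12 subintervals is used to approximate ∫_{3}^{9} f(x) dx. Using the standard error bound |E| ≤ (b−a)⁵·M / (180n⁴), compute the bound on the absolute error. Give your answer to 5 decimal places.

|E| ≤ (6)⁵·12 / (180·12⁴) = 93312/3732480 = 0.02500.

0.02500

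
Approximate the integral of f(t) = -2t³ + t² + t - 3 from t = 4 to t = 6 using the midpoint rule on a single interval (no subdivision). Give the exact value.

M = (b−a)·f(5) = 2·(-223) = -446.

-446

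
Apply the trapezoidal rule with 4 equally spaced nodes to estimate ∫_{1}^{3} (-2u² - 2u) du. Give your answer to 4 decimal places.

-25.6296

h = (3 − 1)/3 = 0.666667.
Nodes u₀,…,u₃ = 1, 1.666667, 2.333333, 3.
f(u) = -2u² - 2u: f₀=-4, f₁=-8.888889, f₂=-15.555556, f₃=-24.
(h/2)·[f₀ + 2f₁ + 2f₂ + f₃] = 0.333333·(-76.888889) = -25.6296.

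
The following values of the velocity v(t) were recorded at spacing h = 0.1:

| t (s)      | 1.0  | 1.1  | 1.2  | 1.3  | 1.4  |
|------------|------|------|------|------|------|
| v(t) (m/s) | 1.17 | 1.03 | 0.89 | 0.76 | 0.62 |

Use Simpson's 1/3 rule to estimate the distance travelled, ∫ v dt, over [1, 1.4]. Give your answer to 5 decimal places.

0.35767

h = 0.1, n = 4.
(h/3)·[y₀ + 4y₁ + 2y₂ + 4y₃ + y₄] = 0.033333·(10.73) = 0.35767.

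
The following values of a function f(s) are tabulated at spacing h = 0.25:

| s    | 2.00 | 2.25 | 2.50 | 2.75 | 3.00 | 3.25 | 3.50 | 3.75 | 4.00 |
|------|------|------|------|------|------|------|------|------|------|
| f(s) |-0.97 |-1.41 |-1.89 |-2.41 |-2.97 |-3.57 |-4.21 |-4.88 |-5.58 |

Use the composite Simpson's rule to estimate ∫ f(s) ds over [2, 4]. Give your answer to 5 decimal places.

-6.14750

h = 0.25, n = 8.
(h/3)·[y₀ + 4y₁ + 2y₂ + 4y₃ + 2y₄ + 4y₅ + 2y₆ + 4y₇ + y₈] = 0.083333·(-73.77) = -6.14750.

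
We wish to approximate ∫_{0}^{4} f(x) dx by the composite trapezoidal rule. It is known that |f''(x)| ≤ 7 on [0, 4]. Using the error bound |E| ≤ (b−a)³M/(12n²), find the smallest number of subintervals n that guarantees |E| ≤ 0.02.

44

Need 448/(12n²) ≤ 0.02.
n² ≥ 448/(12·0.02) = 1866.67 ⇒ n ≥ 43.2049, so the smallest n is 44.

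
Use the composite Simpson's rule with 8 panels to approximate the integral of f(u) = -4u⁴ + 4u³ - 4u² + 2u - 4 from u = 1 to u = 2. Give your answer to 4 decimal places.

-20.1335

h = (2 − 1)/8 = 0.125.
Nodes u₀,…,u₈ = 1, 1.125, 1.25, 1.375, 1.5, 1.625, 1.75, 1.875, 2.
f(u) = -4u⁴ + 4u³ - 4u² + 2u - 4: f₀=-6, f₁=-7.5244140625, f₂=-9.703125, f₃=-12.7119140625, f₄=-16.75, f₅=-22.0400390625, f₆=-28.828125, f₇=-37.3837890625, f₈=-48.
(h/3)·[f₀ + 4f₁ + 2f₂ + 4f₃ + 2f₄ + 4f₅ + 2f₆ + 4f₇ + f₈] = 0.041667·(-483.203125) = -20.1335.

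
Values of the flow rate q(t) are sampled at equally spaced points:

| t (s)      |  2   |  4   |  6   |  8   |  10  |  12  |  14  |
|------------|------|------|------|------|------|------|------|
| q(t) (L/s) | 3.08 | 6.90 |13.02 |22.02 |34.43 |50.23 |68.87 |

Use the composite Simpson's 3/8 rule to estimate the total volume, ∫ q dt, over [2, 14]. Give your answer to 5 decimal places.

322.29750

h = 2, n = 6.
(3h/8)·[y₀ + 3y₁ + 3y₂ + 2y₃ + 3y₄ + 3y₅ + y₆] = 0.75·(429.73) = 322.29750.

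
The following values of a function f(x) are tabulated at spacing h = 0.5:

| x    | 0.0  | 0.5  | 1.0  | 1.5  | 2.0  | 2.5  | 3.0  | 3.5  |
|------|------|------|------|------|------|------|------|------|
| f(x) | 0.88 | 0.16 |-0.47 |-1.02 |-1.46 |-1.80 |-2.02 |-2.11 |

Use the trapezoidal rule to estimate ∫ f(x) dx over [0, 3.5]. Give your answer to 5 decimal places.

-3.61250

h = 0.5, n = 7.
(h/2)·[y₀ + 2y₁ + 2y₂ + 2y₃ + 2y₄ + 2y₅ + 2y₆ + y₇] = 0.25·(-14.45) = -3.61250.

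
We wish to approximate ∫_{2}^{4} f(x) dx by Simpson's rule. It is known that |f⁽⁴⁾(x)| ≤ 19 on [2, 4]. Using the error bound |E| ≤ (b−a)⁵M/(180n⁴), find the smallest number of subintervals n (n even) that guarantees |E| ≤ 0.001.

Need 608/(180n⁴) ≤ 0.001.
n⁴ ≥ 608/(180·0.001) = 3377.78 ⇒ n ≥ 7.6236, so the smallest even n is 8. (n must be even for Simpson's rule.)

8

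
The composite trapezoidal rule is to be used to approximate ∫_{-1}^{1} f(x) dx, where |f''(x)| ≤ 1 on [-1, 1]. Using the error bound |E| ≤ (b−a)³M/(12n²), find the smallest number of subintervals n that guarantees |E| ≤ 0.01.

Need 8/(12n²) ≤ 0.01.
n² ≥ 8/(12·0.01) = 66.6667 ⇒ n ≥ 8.1650, so the smallest n is 9.

9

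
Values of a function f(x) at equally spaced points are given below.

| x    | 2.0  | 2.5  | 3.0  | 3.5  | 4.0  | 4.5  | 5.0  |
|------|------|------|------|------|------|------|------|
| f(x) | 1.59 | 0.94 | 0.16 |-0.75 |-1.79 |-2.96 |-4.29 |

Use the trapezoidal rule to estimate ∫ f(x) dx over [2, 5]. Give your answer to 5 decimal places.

-2.87500

h = 0.5, n = 6.
(h/2)·[y₀ + 2y₁ + 2y₂ + 2y₃ + 2y₄ + 2y₅ + y₆] = 0.25·(-11.50) = -2.87500.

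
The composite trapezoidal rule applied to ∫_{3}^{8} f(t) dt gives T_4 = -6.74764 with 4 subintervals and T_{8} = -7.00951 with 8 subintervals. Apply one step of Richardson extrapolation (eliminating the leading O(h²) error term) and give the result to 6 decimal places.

R = (4·T_{8} − T_4) / 3 = (4·(-7.00951) − (-6.74764))/3 = (-21.29040)/3 = -7.096800.

-7.096800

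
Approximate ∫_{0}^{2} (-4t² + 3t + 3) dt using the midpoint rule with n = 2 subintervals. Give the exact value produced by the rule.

2

h = (2 − 0)/2 = 1.
Midpoints m₁,…,m₂ = 0.5, 1.5.
f(m₁)=3.5, f(m₂)=-1.5.
h·[f(m₁) + f(m₂)] = 1·(2) = 2.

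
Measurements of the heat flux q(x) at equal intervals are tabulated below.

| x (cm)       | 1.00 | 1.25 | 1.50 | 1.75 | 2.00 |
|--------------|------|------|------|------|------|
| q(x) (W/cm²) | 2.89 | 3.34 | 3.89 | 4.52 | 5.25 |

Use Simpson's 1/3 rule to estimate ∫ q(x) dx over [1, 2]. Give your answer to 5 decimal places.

3.94667

h = 0.25, n = 4.
(h/3)·[y₀ + 4y₁ + 2y₂ + 4y₃ + y₄] = 0.083333·(47.36) = 3.94667.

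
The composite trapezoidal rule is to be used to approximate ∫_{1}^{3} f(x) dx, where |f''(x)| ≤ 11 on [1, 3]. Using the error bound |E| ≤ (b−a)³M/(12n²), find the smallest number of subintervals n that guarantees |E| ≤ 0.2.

7

Need 88/(12n²) ≤ 0.2.
n² ≥ 88/(12·0.2) = 36.6667 ⇒ n ≥ 6.0553, so the smallest n is 7.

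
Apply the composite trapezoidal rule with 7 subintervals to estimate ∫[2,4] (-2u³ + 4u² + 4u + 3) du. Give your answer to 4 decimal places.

h = (4 − 2)/7 = 0.285714.
Nodes u₀,…,u₇ = 2, 2.285714, 2.571429, 2.857143, 3.142857, 3.428571, 3.714286, 4.
f(u) = -2u³ + 4u² + 4u + 3: f₀=11, f₁=9.157434, f₂=5.728863, f₃=0.434402, f₄=-7.005831, f₅=-16.871720, f₆=-29.443149, f₇=-45.
(h/2)·[f₀ + 2f₁ + 2f₂ + 2f₃ + 2f₄ + 2f₅ + 2f₆ + f₇] = 0.142857·(-110) = -15.7143.

-15.7143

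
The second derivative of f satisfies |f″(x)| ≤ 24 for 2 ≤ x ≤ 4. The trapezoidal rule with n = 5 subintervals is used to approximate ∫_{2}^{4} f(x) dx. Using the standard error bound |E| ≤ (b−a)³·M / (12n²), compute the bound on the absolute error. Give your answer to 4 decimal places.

|E| ≤ (2)³·24 / (12·5²) = 192/300 = 0.6400.

0.6400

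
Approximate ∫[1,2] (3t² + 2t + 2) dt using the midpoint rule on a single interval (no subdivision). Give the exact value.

M = (b−a)·f(1.5) = 1·(11.75) = 11.75.

11.75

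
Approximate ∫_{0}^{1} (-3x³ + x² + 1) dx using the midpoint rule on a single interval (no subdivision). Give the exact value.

M = (b−a)·f(0.5) = 1·(0.875) = 0.875.

0.875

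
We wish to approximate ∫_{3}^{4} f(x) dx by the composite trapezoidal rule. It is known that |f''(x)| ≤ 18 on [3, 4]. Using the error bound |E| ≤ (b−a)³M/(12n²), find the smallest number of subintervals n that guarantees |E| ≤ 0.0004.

62

Need 18/(12n²) ≤ 0.0004.
n² ≥ 18/(12·0.0004) = 3750 ⇒ n ≥ 61.2372, so the smallest n is 62.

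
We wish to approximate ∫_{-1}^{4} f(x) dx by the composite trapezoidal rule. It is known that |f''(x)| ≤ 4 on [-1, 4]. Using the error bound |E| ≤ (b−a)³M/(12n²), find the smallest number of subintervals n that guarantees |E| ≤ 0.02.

46

Need 500/(12n²) ≤ 0.02.
n² ≥ 500/(12·0.02) = 2083.33 ⇒ n ≥ 45.6435, so the smallest n is 46.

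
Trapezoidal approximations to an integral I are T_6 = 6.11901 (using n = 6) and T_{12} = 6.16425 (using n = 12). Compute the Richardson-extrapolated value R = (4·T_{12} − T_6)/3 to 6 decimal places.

R = (4·T_{12} − T_6) / 3 = (4·6.16425 − 6.11901)/3 = (18.53799)/3 = 6.179330.

6.179330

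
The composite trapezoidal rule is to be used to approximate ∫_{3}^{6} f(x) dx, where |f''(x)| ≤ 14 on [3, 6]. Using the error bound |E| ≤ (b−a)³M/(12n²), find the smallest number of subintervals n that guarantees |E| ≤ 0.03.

33

Need 378/(12n²) ≤ 0.03.
n² ≥ 378/(12·0.03) = 1050 ⇒ n ≥ 32.4037, so the smallest n is 33.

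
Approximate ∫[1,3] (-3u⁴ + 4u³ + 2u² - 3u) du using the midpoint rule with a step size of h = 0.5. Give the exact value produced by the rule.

-57.7109375

h = (3 − 1)/4 = 0.5.
Midpoints m₁,…,m₄ = 1.25, 1.75, 2.25, 2.75.
f(m₁)=-0.13671875, f(m₂)=-5.82421875, f(m₃)=-27.94921875, f(m₄)=-81.51171875.
h·[f(m₁) + f(m₂) + f(m₃) + f(m₄)] = 0.5·(-115.421875) = -57.7109375.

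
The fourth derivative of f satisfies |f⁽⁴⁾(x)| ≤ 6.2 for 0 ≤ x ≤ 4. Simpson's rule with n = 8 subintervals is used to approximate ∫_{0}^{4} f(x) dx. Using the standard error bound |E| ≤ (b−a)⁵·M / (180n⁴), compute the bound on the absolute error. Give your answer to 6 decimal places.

0.008611

|E| ≤ (4)⁵·6.2 / (180·8⁴) = 6348.8/737280 = 0.008611.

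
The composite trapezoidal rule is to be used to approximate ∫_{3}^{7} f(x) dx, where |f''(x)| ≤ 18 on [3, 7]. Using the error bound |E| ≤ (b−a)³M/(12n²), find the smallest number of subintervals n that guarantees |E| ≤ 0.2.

Need 1152/(12n²) ≤ 0.2.
n² ≥ 1152/(12·0.2) = 480 ⇒ n ≥ 21.9089, so the smallest n is 22.

22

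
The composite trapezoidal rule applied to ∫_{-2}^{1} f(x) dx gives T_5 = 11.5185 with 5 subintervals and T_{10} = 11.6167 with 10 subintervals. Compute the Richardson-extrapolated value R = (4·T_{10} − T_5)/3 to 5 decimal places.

R = (4·T_{10} − T_5) / 3 = (4·11.6167 − 11.5185)/3 = (34.9483)/3 = 11.64943.

11.64943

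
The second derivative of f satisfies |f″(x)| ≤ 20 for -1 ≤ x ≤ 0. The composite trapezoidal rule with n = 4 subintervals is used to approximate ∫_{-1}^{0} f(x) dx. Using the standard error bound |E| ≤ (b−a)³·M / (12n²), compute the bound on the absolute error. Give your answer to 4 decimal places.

0.1042

|E| ≤ (1)³·20 / (12·4²) = 20/192 = 0.1042.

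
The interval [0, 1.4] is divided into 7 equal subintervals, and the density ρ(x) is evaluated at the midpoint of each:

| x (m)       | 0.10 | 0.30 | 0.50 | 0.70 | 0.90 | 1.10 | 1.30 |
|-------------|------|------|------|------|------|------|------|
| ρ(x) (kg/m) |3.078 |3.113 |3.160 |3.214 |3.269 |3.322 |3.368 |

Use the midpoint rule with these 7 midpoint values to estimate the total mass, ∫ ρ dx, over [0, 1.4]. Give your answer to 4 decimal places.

4.5048

h = 0.2, n = 7.
h·[y(m₁) + y(m₂) + y(m₃) + y(m₄) + y(m₅) + y(m₆) + y(m₇)] = 0.2·(22.524) = 4.5048.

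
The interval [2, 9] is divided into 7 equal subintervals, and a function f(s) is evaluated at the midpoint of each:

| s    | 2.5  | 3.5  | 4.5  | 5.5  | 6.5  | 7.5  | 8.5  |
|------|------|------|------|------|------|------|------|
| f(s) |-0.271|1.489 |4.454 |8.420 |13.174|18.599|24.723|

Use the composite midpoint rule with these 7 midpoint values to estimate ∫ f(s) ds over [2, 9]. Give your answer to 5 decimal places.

70.58800

h = 1, n = 7.
h·[y(m₁) + y(m₂) + y(m₃) + y(m₄) + y(m₅) + y(m₆) + y(m₇)] = 1·(70.588) = 70.58800.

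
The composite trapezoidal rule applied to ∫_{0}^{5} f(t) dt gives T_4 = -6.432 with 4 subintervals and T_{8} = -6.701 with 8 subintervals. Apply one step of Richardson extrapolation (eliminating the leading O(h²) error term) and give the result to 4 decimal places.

-6.7907

R = (4·T_{8} − T_4) / 3 = (4·(-6.701) − (-6.432))/3 = (-20.372)/3 = -6.7907.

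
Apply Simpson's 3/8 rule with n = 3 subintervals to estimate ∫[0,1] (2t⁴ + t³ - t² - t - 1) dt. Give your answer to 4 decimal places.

-1.1759

h = (1 − 0)/3 = 0.333333.
Nodes t₀,…,t₃ = 0, 0.333333, 0.666667, 1.
f(t) = 2t⁴ + t³ - t² - t - 1: f₀=-1, f₁=-1.382716, f₂=-1.419753, f₃=0.
(3h/8)·[f₀ + 3f₁ + 3f₂ + f₃] = 0.125·(-9.407407) = -1.1759.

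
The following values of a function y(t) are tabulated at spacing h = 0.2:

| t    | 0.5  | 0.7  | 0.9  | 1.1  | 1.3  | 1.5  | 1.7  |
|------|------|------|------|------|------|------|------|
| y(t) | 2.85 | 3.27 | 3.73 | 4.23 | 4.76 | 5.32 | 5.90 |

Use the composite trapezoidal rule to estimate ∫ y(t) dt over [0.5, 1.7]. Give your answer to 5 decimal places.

h = 0.2, n = 6.
(h/2)·[y₀ + 2y₁ + 2y₂ + 2y₃ + 2y₄ + 2y₅ + y₆] = 0.1·(51.37) = 5.13700.

5.13700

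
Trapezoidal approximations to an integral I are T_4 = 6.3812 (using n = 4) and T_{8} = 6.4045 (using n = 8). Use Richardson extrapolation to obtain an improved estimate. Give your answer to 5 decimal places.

6.41227

R = (4·T_{8} − T_4) / 3 = (4·6.4045 − 6.3812)/3 = (19.2368)/3 = 6.41227.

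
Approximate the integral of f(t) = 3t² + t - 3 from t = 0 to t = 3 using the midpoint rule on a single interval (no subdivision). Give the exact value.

M = (b−a)·f(1.5) = 3·(5.25) = 15.75.

15.75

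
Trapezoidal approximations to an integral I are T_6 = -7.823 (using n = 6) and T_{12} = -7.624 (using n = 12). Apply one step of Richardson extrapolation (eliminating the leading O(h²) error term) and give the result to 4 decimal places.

-7.5577

R = (4·T_{12} − T_6) / 3 = (4·(-7.624) − (-7.823))/3 = (-22.673)/3 = -7.5577.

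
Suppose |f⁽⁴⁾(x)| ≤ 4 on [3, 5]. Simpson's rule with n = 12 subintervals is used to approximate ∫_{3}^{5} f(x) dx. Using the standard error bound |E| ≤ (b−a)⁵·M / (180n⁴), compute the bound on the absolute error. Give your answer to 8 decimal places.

0.00003429

|E| ≤ (2)⁵·4 / (180·12⁴) = 128/3732480 = 0.00003429.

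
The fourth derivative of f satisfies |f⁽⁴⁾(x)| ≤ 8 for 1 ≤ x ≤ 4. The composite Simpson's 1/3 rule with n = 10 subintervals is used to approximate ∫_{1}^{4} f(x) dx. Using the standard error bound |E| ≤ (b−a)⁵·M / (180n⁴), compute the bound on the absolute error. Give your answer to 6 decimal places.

|E| ≤ (3)⁵·8 / (180·10⁴) = 1944/1800000 = 0.001080.

0.001080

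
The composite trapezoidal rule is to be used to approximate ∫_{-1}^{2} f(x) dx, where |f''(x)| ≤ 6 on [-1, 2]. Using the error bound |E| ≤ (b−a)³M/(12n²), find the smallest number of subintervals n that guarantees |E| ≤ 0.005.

52

Need 162/(12n²) ≤ 0.005.
n² ≥ 162/(12·0.005) = 2700 ⇒ n ≥ 51.9615, so the smallest n is 52.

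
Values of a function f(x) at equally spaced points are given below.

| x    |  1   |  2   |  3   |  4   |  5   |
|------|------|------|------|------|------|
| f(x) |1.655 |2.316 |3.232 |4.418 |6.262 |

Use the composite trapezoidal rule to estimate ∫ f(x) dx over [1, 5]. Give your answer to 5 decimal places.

13.92450

h = 1, n = 4.
(h/2)·[y₀ + 2y₁ + 2y₂ + 2y₃ + y₄] = 0.5·(27.849) = 13.92450.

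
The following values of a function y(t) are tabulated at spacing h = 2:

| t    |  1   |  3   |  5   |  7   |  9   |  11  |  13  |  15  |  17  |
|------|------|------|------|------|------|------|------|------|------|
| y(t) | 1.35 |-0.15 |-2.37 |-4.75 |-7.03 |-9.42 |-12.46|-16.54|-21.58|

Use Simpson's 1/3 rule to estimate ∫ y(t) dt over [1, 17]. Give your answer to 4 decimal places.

h = 2, n = 8.
(h/3)·[y₀ + 4y₁ + 2y₂ + 4y₃ + 2y₄ + 4y₅ + 2y₆ + 4y₇ + y₈] = 0.666667·(-187.39) = -124.9267.

-124.9267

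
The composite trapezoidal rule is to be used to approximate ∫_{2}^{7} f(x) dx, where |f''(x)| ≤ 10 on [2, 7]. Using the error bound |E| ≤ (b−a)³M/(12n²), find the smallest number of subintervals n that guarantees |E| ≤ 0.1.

Need 1250/(12n²) ≤ 0.1.
n² ≥ 1250/(12·0.1) = 1041.67 ⇒ n ≥ 32.2749, so the smallest n is 33.

33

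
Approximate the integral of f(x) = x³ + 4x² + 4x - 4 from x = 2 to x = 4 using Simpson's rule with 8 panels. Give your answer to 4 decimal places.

150.6667

h = (4 − 2)/8 = 0.25.
Nodes x₀,…,x₈ = 2, 2.25, 2.5, 2.75, 3, 3.25, 3.5, 3.75, 4.
f(x) = x³ + 4x² + 4x - 4: f₀=28, f₁=36.640625, f₂=46.625, f₃=58.046875, f₄=71, f₅=85.578125, f₆=101.875, f₇=119.984375, f₈=140.
(h/3)·[f₀ + 4f₁ + 2f₂ + 4f₃ + 2f₄ + 4f₅ + 2f₆ + 4f₇ + f₈] = 0.083333·(1808) = 150.6667.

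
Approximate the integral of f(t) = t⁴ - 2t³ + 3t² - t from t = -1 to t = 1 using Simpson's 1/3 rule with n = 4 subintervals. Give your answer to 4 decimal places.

2.4167

h = (1 − (-1))/4 = 0.5.
Nodes t₀,…,t₄ = -1, -0.5, 0, 0.5, 1.
f(t) = t⁴ - 2t³ + 3t² - t: f₀=7, f₁=1.5625, f₂=0, f₃=0.0625, f₄=1.
(h/3)·[f₀ + 4f₁ + 2f₂ + 4f₃ + f₄] = 0.166667·(14.5) = 2.4167.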